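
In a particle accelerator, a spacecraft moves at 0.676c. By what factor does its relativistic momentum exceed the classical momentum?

p_rel = γmv, p_class = mv
Ratio = γ = 1/√(1 - 0.676²)
= 1/√(0.543024) = 1.357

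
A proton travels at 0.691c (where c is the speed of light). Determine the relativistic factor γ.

v/c = 0.691, so (v/c)² = 0.477481
1 - (v/c)² = 0.522519
γ = 1/√(0.522519) = 1.383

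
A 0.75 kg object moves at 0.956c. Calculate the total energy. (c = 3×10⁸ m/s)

γ = 1/√(1 - 0.956²) = 3.409
mc² = 0.75 × (3×10⁸)² = 6.750×10¹⁶ J
E = γmc² = 3.409 × 6.750×10¹⁶ = 2.301×10¹⁷ J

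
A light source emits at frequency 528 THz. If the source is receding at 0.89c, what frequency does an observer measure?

β = v/c = 0.89
(1-β)/(1+β) = 0.11/1.89 = 0.05820
Doppler factor = √(0.05820) = 0.2412
f_obs = 528 × 0.2412 = 127.4 THz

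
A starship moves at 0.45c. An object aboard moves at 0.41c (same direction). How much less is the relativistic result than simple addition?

Classical: u' + v = 0.41 + 0.45 = 0.86c
Relativistic: u = (0.41 + 0.45)/(1 + 0.1845) = 0.86/1.1845 = 0.7260c
Difference: 0.86 - 0.7260 = 0.1340c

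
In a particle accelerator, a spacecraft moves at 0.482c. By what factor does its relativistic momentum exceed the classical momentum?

p_rel = γmv, p_class = mv
Ratio = γ = 1/√(1 - 0.482²)
= 1/√(0.767676) = 1.141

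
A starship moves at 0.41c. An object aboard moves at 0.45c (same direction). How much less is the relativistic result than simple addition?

Classical: u' + v = 0.45 + 0.41 = 0.86c
Relativistic: u = (0.45 + 0.41)/(1 + 0.1845) = 0.86/1.1845 = 0.7260c
Difference: 0.86 - 0.7260 = 0.1340c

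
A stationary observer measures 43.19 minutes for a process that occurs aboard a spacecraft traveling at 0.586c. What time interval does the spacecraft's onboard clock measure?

Dilated time Δt = 43.19 minutes
γ = 1/√(1 - 0.586²) = 1.234
Δt₀ = Δt/γ = 43.19/1.234 = 35.00 minutes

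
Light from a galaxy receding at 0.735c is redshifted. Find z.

β = 0.735
(1+β)/(1-β) = 1.735/0.265 = 6.547
√(6.547) = 2.559
z = 2.559 - 1 = 1.559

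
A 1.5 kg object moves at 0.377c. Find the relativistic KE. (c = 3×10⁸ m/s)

γ = 1/√(1 - 0.377²) = 1.07966
γ - 1 = 0.07966
KE = (γ-1)mc² = 0.07966 × 1.5 × (3×10⁸)² = 1.075×10¹⁶ J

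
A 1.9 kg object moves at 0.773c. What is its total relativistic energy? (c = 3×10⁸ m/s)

γ = 1/√(1 - 0.773²) = 1.576
mc² = 1.9 × (3×10⁸)² = 1.710×10¹⁷ J
E = γmc² = 1.576 × 1.710×10¹⁷ = 2.695×10¹⁷ J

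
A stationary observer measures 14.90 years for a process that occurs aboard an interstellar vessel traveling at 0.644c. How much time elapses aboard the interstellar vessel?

Dilated time Δt = 14.90 years
γ = 1/√(1 - 0.644²) = 1.307
Δt₀ = Δt/γ = 14.90/1.307 = 11.40 years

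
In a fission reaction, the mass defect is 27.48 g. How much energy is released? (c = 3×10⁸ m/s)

Convert mass defect: Δm = 27.48 g = 0.02748 kg
E = Δm·c² = 0.02748 × (3×10⁸)²
= 0.02748 × 9×10¹⁶ = 2.473×10¹⁵ J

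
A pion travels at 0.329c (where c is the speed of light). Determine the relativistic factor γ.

v/c = 0.329, so (v/c)² = 0.108241
1 - (v/c)² = 0.891759
γ = 1/√(0.891759) = 1.059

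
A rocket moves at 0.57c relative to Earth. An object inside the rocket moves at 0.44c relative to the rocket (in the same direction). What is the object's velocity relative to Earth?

u = (u' + v)/(1 + u'v/c²)
Numerator: 0.44 + 0.57 = 1.01
Denominator: 1 + 0.2508 = 1.2508
u = 1.01/1.2508 = 0.8075c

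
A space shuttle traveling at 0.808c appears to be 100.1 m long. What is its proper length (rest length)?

Contracted length L = 100.1 m
γ = 1/√(1 - 0.808²) = 1.697
L₀ = γL = 1.697 × 100.1 = 169.9 m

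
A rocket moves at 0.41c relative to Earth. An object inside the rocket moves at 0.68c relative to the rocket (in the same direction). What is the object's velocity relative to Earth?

u = (u' + v)/(1 + u'v/c²)
Numerator: 0.68 + 0.41 = 1.09
Denominator: 1 + 0.2788 = 1.2788
u = 1.09/1.2788 = 0.8524c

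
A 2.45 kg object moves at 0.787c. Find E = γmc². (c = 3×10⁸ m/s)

γ = 1/√(1 - 0.787²) = 1.621
mc² = 2.45 × (3×10⁸)² = 2.205×10¹⁷ J
E = γmc² = 1.621 × 2.205×10¹⁷ = 3.574×10¹⁷ J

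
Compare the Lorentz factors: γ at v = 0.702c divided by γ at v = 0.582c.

γ₁ = 1/√(1 - 0.702²) = 1.4041
γ₂ = 1/√(1 - 0.582²) = 1.2297
γ₁/γ₂ = 1.4041/1.2297 = 1.142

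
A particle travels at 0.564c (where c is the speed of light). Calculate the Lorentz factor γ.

v/c = 0.564, so (v/c)² = 0.318096
1 - (v/c)² = 0.681904
γ = 1/√(0.681904) = 1.211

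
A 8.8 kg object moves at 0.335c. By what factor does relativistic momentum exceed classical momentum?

p_rel = γmv, p_class = mv
Ratio = γ = 1/√(1 - 0.335²) = 1.061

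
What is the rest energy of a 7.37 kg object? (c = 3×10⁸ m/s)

c² = (3×10⁸)² = 9.000×10¹⁶ m²/s²
E₀ = mc² = 7.37 × 9.000×10¹⁶ = 6.633×10¹⁷ J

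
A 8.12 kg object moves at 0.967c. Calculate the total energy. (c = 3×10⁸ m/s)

γ = 1/√(1 - 0.967²) = 3.925
mc² = 8.12 × (3×10⁸)² = 7.308×10¹⁷ J
E = γmc² = 3.925 × 7.308×10¹⁷ = 2.868×10¹⁸ J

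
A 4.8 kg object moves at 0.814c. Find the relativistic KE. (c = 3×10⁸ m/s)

γ = 1/√(1 - 0.814²) = 1.7216
γ - 1 = 0.7216
KE = (γ-1)mc² = 0.7216 × 4.8 × (3×10⁸)² = 3.117×10¹⁷ J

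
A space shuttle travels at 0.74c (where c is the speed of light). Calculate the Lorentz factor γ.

v/c = 0.74, so (v/c)² = 0.5476
1 - (v/c)² = 0.4524
γ = 1/√(0.4524) = 1.487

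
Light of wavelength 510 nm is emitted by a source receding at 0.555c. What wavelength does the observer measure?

β = 0.555
Wavelength Doppler factor = √(1.555/0.445) = √(3.4944) = 1.86933
λ_obs = 510 × 1.86933 = 953.4 nm (redshift)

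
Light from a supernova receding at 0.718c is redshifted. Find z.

β = 0.718
(1+β)/(1-β) = 1.718/0.282 = 6.092
√(6.092) = 2.468
z = 2.468 - 1 = 1.468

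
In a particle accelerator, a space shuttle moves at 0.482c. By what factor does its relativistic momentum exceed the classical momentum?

p_rel = γmv, p_class = mv
Ratio = γ = 1/√(1 - 0.482²)
= 1/√(0.767676) = 1.141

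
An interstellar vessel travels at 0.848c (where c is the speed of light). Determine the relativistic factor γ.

v/c = 0.848, so (v/c)² = 0.719104
1 - (v/c)² = 0.280896
γ = 1/√(0.280896) = 1.887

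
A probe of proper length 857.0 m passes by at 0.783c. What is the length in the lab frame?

Proper length L₀ = 857.0 m
γ = 1/√(1 - 0.783²) = 1.6077
L = L₀/γ = 857.0/1.6077 = 533.1 m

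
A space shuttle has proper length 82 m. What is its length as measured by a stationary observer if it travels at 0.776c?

Proper length L₀ = 82 m
γ = 1/√(1 - 0.776²) = 1.5855
L = L₀/γ = 82/1.5855 = 51.72 m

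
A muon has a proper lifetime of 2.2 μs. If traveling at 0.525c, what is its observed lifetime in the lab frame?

Proper lifetime τ₀ = 2.2 μs
γ = 1/√(1 - 0.525²) = 1.175
τ = γτ₀ = 1.175 × 2.2 μs = 2.585 μs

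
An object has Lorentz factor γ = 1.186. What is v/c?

From γ = 1/√(1 - v²/c²):
1/γ² = 1/1.186² = 0.71094
v²/c² = 1 - 0.71094 = 0.28906
v/c = √(0.28906) = 0.5376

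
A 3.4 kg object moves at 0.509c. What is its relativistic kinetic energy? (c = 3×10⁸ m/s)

γ = 1/√(1 - 0.509²) = 1.16176
γ - 1 = 0.16176
KE = (γ-1)mc² = 0.16176 × 3.4 × (3×10⁸)² = 4.950×10¹⁶ J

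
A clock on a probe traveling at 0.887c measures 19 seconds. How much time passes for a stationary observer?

Proper time Δt₀ = 19 seconds
γ = 1/√(1 - 0.887²) = 2.166
Δt = γΔt₀ = 2.166 × 19 = 41.15 seconds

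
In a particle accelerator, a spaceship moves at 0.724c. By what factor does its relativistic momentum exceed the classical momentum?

p_rel = γmv, p_class = mv
Ratio = γ = 1/√(1 - 0.724²)
= 1/√(0.475824) = 1.450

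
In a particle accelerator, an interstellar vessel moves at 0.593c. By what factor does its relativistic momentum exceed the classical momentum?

p_rel = γmv, p_class = mv
Ratio = γ = 1/√(1 - 0.593²)
= 1/√(0.648351) = 1.242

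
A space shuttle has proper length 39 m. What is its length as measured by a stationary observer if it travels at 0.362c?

Proper length L₀ = 39 m
γ = 1/√(1 - 0.362²) = 1.073
L = L₀/γ = 39/1.073 = 36.35 m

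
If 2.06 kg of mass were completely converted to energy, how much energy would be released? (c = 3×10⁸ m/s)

Using E = mc²:
c² = (3×10⁸)² = 9×10¹⁶ m²/s²
E = 2.06 × 9×10¹⁶ = 1.854×10¹⁷ J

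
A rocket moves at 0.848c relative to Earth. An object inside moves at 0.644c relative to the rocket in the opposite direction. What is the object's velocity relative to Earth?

Object's velocity in rocket frame is u' = -0.644c
u = (u' + v)/(1 + u'v/c²) = (v - 0.644)/(1 - 0.644·v/c²)
Numerator: 0.848 - 0.644 = 0.204
Denominator: 1 - 0.546112 = 0.453888
u = 0.204/0.453888 = 0.4495c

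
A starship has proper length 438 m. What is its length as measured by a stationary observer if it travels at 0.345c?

Proper length L₀ = 438 m
γ = 1/√(1 - 0.345²) = 1.0654
L = L₀/γ = 438/1.0654 = 411.1 m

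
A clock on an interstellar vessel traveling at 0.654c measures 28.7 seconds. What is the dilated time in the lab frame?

Proper time Δt₀ = 28.7 seconds
γ = 1/√(1 - 0.654²) = 1.322
Δt = γΔt₀ = 1.322 × 28.7 = 37.94 seconds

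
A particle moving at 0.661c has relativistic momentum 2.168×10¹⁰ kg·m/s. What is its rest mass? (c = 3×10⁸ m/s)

γ = 1/√(1 - 0.661²) = 1.3326
v = 0.661 × 3×10⁸ = 1.983×10⁸ m/s
m = p/(γv) = 2.168×10¹⁰/(1.3326 × 1.983×10⁸) = 82.04 kg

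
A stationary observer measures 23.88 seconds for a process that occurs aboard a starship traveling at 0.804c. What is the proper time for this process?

Dilated time Δt = 23.88 seconds
γ = 1/√(1 - 0.804²) = 1.682
Δt₀ = Δt/γ = 23.88/1.682 = 14.20 seconds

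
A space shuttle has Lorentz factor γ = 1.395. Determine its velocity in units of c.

From γ = 1/√(1 - v²/c²):
1/γ² = 1/1.395² = 0.5139
v²/c² = 1 - 0.5139 = 0.4861
v/c = √(0.4861) = 0.6972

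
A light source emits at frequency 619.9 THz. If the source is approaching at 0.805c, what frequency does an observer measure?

β = v/c = 0.805
(1+β)/(1-β) = 1.805/0.195 = 9.256
Doppler factor = √(9.256) = 3.042
f_obs = 619.9 × 3.042 = 1886 THz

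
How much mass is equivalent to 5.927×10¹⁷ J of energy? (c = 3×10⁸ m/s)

From E = mc², we get m = E/c²
c² = (3×10⁸)² = 9×10¹⁶ m²/s²
m = 5.927×10¹⁷ / 9×10¹⁶ = 6.586 kg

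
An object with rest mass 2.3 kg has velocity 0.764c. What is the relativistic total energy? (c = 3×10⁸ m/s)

γ = 1/√(1 - 0.764²) = 1.5499
mc² = 2.3 × (3×10⁸)² = 2.070×10¹⁷ J
E = γmc² = 1.5499 × 2.070×10¹⁷ = 3.208×10¹⁷ J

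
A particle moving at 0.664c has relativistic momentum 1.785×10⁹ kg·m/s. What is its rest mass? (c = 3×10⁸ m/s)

γ = 1/√(1 - 0.664²) = 1.3374
v = 0.664 × 3×10⁸ = 1.992×10⁸ m/s
m = p/(γv) = 1.785×10⁹/(1.3374 × 1.992×10⁸) = 6.700 kg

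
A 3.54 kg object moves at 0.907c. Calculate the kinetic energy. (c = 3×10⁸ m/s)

γ = 1/√(1 - 0.907²) = 2.3746
γ - 1 = 1.3746
KE = (γ-1)mc² = 1.3746 × 3.54 × (3×10⁸)² = 4.379×10¹⁷ J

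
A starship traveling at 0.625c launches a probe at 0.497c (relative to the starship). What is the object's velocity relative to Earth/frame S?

u = (u' + v)/(1 + u'v/c²)
Numerator: 0.497 + 0.625 = 1.122
Denominator: 1 + 0.310625 = 1.310625
u = 1.122/1.310625 = 0.8561c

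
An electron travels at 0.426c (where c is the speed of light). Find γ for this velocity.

v/c = 0.426, so (v/c)² = 0.181476
1 - (v/c)² = 0.818524
γ = 1/√(0.818524) = 1.105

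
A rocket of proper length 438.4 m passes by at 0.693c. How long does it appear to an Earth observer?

Proper length L₀ = 438.4 m
γ = 1/√(1 - 0.693²) = 1.387
L = L₀/γ = 438.4/1.387 = 316.1 m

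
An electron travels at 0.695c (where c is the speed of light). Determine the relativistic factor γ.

v/c = 0.695, so (v/c)² = 0.483025
1 - (v/c)² = 0.516975
γ = 1/√(0.516975) = 1.391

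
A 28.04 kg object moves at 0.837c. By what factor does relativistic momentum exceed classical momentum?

p_rel = γmv, p_class = mv
Ratio = γ = 1/√(1 - 0.837²) = 1.827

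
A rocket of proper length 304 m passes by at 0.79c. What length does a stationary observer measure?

Proper length L₀ = 304 m
γ = 1/√(1 - 0.79²) = 1.631
L = L₀/γ = 304/1.631 = 186.4 m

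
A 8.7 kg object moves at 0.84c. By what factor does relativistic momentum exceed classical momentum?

p_rel = γmv, p_class = mv
Ratio = γ = 1/√(1 - 0.84²) = 1.843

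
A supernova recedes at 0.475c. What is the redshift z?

β = 0.475
(1+β)/(1-β) = 1.475/0.525 = 2.8095
√(2.8095) = 1.6762
z = 1.6762 - 1 = 0.6762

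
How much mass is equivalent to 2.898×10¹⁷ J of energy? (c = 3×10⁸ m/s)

From E = mc², we get m = E/c²
c² = (3×10⁸)² = 9×10¹⁶ m²/s²
m = 2.898×10¹⁷ / 9×10¹⁶ = 3.220 kg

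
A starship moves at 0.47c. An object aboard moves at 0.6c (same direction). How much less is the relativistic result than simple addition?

Classical: u' + v = 0.6 + 0.47 = 1.07c
Relativistic: u = (0.6 + 0.47)/(1 + 0.282) = 1.07/1.282 = 0.8346c
Difference: 1.07 - 0.8346 = 0.2354c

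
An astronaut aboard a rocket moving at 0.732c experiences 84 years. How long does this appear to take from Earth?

Proper time Δt₀ = 84 years
γ = 1/√(1 - 0.732²) = 1.468
Δt = γΔt₀ = 1.468 × 84 = 123.3 years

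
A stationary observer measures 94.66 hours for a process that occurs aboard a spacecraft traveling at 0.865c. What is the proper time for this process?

Dilated time Δt = 94.66 hours
γ = 1/√(1 - 0.865²) = 1.993
Δt₀ = Δt/γ = 94.66/1.993 = 47.50 hours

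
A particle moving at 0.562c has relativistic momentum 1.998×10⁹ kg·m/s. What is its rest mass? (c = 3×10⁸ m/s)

γ = 1/√(1 - 0.562²) = 1.209
v = 0.562 × 3×10⁸ = 1.686×10⁸ m/s
m = p/(γv) = 1.998×10⁹/(1.209 × 1.686×10⁸) = 9.802 kg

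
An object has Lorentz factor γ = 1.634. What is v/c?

From γ = 1/√(1 - v²/c²):
1/γ² = 1/1.634² = 0.3745
v²/c² = 1 - 0.3745 = 0.6255
v/c = √(0.6255) = 0.7909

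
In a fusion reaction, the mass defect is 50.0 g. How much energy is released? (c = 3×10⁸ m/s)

Convert mass defect: Δm = 50.0 g = 0.05 kg
E = Δm·c² = 0.05 × (3×10⁸)²
= 0.05 × 9×10¹⁶ = 4.500×10¹⁵ J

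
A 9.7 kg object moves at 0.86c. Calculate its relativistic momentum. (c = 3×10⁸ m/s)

γ = 1/√(1 - 0.86²) = 1.9597
v = 0.86 × 3×10⁸ = 2.580×10⁸ m/s
p = γmv = 1.9597 × 9.7 × 2.580×10⁸ = 4.904×10⁹ kg·m/s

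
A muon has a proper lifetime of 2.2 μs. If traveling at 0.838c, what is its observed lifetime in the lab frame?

Proper lifetime τ₀ = 2.2 μs
γ = 1/√(1 - 0.838²) = 1.8326
τ = γτ₀ = 1.8326 × 2.2 μs = 4.032 μs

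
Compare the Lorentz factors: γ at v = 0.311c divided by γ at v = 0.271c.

γ₁ = 1/√(1 - 0.311²) = 1.052
γ₂ = 1/√(1 - 0.271²) = 1.039
γ₁/γ₂ = 1.052/1.039 = 1.013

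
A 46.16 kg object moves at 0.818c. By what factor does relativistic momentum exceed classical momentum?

p_rel = γmv, p_class = mv
Ratio = γ = 1/√(1 - 0.818²) = 1.738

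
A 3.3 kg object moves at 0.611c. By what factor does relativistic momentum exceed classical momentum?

p_rel = γmv, p_class = mv
Ratio = γ = 1/√(1 - 0.611²) = 1.263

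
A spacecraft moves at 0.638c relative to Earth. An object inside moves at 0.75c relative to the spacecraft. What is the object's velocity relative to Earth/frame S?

u = (u' + v)/(1 + u'v/c²)
Numerator: 0.75 + 0.638 = 1.388
Denominator: 1 + 0.4785 = 1.4785
u = 1.388/1.4785 = 0.9388c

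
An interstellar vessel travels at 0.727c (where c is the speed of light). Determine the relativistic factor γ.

v/c = 0.727, so (v/c)² = 0.528529
1 - (v/c)² = 0.471471
γ = 1/√(0.471471) = 1.456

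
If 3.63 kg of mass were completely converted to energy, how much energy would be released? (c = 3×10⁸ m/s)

Using E = mc²:
c² = (3×10⁸)² = 9×10¹⁶ m²/s²
E = 3.63 × 9×10¹⁶ = 3.267×10¹⁷ J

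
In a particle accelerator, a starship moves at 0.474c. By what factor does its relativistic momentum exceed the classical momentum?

p_rel = γmv, p_class = mv
Ratio = γ = 1/√(1 - 0.474²)
= 1/√(0.775324) = 1.136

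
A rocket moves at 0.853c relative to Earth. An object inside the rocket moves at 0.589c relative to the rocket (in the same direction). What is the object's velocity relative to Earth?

u = (u' + v)/(1 + u'v/c²)
Numerator: 0.589 + 0.853 = 1.442
Denominator: 1 + 0.502417 = 1.502417
u = 1.442/1.502417 = 0.9598c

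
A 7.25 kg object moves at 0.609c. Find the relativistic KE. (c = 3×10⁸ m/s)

γ = 1/√(1 - 0.609²) = 1.26076
γ - 1 = 0.26076
KE = (γ-1)mc² = 0.26076 × 7.25 × (3×10⁸)² = 1.701×10¹⁷ J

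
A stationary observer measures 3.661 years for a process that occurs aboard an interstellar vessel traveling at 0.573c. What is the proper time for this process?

Dilated time Δt = 3.661 years
γ = 1/√(1 - 0.573²) = 1.2202
Δt₀ = Δt/γ = 3.661/1.2202 = 3.000 years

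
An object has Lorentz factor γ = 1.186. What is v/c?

From γ = 1/√(1 - v²/c²):
1/γ² = 1/1.186² = 0.71094
v²/c² = 1 - 0.71094 = 0.28906
v/c = √(0.28906) = 0.5376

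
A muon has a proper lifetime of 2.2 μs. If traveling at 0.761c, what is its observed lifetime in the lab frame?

Proper lifetime τ₀ = 2.2 μs
γ = 1/√(1 - 0.761²) = 1.5414
τ = γτ₀ = 1.5414 × 2.2 μs = 3.391 μs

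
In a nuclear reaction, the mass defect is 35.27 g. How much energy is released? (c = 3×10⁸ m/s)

Convert mass defect: Δm = 35.27 g = 0.03527 kg
E = Δm·c² = 0.03527 × (3×10⁸)²
= 0.03527 × 9×10¹⁶ = 3.174×10¹⁵ J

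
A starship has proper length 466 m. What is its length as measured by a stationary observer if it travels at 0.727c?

Proper length L₀ = 466 m
γ = 1/√(1 - 0.727²) = 1.4564
L = L₀/γ = 466/1.4564 = 320.0 m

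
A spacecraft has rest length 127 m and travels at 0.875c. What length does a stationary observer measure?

Proper length L₀ = 127 m
γ = 1/√(1 - 0.875²) = 2.0656
L = L₀/γ = 127/2.0656 = 61.48 m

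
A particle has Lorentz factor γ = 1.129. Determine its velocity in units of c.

From γ = 1/√(1 - v²/c²):
1/γ² = 1/1.129² = 0.7845
v²/c² = 1 - 0.7845 = 0.2155
v/c = √(0.2155) = 0.4642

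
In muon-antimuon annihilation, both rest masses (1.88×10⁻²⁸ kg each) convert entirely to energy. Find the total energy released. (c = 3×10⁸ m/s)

Both particles have the same rest mass, so total mass = 2m
E = 2m·c² = 2 × 1.88×10⁻²⁸ × (3×10⁸)²
= 2 × 1.88×10⁻²⁸ × 9×10¹⁶
= 3.384×10⁻¹¹ J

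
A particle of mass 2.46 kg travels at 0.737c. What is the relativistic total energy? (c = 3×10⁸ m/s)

γ = 1/√(1 - 0.737²) = 1.4795
mc² = 2.46 × (3×10⁸)² = 2.214×10¹⁷ J
E = γmc² = 1.4795 × 2.214×10¹⁷ = 3.276×10¹⁷ J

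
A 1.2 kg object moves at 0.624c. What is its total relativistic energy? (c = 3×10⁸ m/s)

γ = 1/√(1 - 0.624²) = 1.280
mc² = 1.2 × (3×10⁸)² = 1.080×10¹⁷ J
E = γmc² = 1.280 × 1.080×10¹⁷ = 1.382×10¹⁷ J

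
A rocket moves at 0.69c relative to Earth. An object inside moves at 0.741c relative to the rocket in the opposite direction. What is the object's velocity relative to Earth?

Object's velocity in rocket frame is u' = -0.741c
u = (u' + v)/(1 + u'v/c²) = (v - 0.741)/(1 - 0.741·v/c²)
Numerator: 0.69 - 0.741 = -0.051
Denominator: 1 - 0.51129 = 0.48871
u = -0.051/0.48871 = -0.1044c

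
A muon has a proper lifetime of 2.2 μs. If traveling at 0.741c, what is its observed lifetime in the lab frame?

Proper lifetime τ₀ = 2.2 μs
γ = 1/√(1 - 0.741²) = 1.489
τ = γτ₀ = 1.489 × 2.2 μs = 3.276 μs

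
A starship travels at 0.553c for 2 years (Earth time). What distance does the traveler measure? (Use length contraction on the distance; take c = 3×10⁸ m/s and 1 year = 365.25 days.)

Earth distance: d = v × t = 0.553c × 2 yr = 1.0471×10¹⁶ m
γ = 1.2002
d' = d/γ = 1.0471×10¹⁶/1.2002 = 8.724×10¹⁵ m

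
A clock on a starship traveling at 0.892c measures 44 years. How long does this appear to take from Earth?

Proper time Δt₀ = 44 years
γ = 1/√(1 - 0.892²) = 2.2122
Δt = γΔt₀ = 2.2122 × 44 = 97.34 years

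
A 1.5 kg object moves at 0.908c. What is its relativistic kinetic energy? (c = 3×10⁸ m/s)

γ = 1/√(1 - 0.908²) = 2.387
γ - 1 = 1.387
KE = (γ-1)mc² = 1.387 × 1.5 × (3×10⁸)² = 1.872×10¹⁷ J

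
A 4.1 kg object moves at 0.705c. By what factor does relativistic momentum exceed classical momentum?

p_rel = γmv, p_class = mv
Ratio = γ = 1/√(1 - 0.705²) = 1.410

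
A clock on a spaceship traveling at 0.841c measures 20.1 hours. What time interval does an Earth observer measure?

Proper time Δt₀ = 20.1 hours
γ = 1/√(1 - 0.841²) = 1.8483
Δt = γΔt₀ = 1.8483 × 20.1 = 37.15 hours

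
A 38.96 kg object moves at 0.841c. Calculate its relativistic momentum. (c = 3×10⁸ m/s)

γ = 1/√(1 - 0.841²) = 1.848
v = 0.841 × 3×10⁸ = 2.523×10⁸ m/s
p = γmv = 1.848 × 38.96 × 2.523×10⁸ = 1.817×10¹⁰ kg·m/s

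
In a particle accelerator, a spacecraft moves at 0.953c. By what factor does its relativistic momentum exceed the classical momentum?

p_rel = γmv, p_class = mv
Ratio = γ = 1/√(1 - 0.953²)
= 1/√(0.091791) = 3.301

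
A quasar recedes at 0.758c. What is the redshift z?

β = 0.758
(1+β)/(1-β) = 1.758/0.242 = 7.264
√(7.264) = 2.695
z = 2.695 - 1 = 1.695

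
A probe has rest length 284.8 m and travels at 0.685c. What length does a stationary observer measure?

Proper length L₀ = 284.8 m
γ = 1/√(1 - 0.685²) = 1.3726
L = L₀/γ = 284.8/1.3726 = 207.5 m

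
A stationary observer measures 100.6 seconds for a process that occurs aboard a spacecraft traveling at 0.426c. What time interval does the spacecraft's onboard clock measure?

Dilated time Δt = 100.6 seconds
γ = 1/√(1 - 0.426²) = 1.1053
Δt₀ = Δt/γ = 100.6/1.1053 = 91.02 seconds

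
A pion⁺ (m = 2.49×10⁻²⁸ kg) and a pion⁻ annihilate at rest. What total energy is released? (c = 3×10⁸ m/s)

Both particles have the same rest mass, so total mass = 2m
E = 2m·c² = 2 × 2.49×10⁻²⁸ × (3×10⁸)²
= 2 × 2.49×10⁻²⁸ × 9×10¹⁶
= 4.482×10⁻¹¹ J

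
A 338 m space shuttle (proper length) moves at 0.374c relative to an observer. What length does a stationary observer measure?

Proper length L₀ = 338 m
γ = 1/√(1 - 0.374²) = 1.078
L = L₀/γ = 338/1.078 = 313.5 m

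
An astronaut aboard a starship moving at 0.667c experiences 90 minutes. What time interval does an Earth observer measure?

Proper time Δt₀ = 90 minutes
γ = 1/√(1 - 0.667²) = 1.342
Δt = γΔt₀ = 1.342 × 90 = 120.8 minutes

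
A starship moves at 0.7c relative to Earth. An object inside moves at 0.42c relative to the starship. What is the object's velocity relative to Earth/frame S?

u = (u' + v)/(1 + u'v/c²)
Numerator: 0.42 + 0.7 = 1.12
Denominator: 1 + 0.294 = 1.294
u = 1.12/1.294 = 0.8655c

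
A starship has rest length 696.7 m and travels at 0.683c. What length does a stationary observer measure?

Proper length L₀ = 696.7 m
γ = 1/√(1 - 0.683²) = 1.369
L = L₀/γ = 696.7/1.369 = 508.9 m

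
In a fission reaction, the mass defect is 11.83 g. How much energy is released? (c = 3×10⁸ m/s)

Convert mass defect: Δm = 11.83 g = 0.01183 kg
E = Δm·c² = 0.01183 × (3×10⁸)²
= 0.01183 × 9×10¹⁶ = 1.065×10¹⁵ J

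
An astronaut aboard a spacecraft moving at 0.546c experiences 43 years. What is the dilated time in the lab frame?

Proper time Δt₀ = 43 years
γ = 1/√(1 - 0.546²) = 1.19362
Δt = γΔt₀ = 1.19362 × 43 = 51.33 years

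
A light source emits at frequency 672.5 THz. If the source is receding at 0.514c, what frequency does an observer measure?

β = v/c = 0.514
(1-β)/(1+β) = 0.486/1.514 = 0.3210
Doppler factor = √(0.3210) = 0.5666
f_obs = 672.5 × 0.5666 = 381.0 THz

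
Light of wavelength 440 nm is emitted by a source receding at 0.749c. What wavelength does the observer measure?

β = 0.749
Wavelength Doppler factor = √(1.749/0.251) = √(6.968) = 2.6397
λ_obs = 440 × 2.6397 = 1161 nm (redshift)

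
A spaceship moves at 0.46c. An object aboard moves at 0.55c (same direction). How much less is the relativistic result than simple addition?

Classical: u' + v = 0.55 + 0.46 = 1.01c
Relativistic: u = (0.55 + 0.46)/(1 + 0.253) = 1.01/1.253 = 0.8061c
Difference: 1.01 - 0.8061 = 0.2039c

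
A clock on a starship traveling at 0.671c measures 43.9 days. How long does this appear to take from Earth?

Proper time Δt₀ = 43.9 days
γ = 1/√(1 - 0.671²) = 1.3487
Δt = γΔt₀ = 1.3487 × 43.9 = 59.21 days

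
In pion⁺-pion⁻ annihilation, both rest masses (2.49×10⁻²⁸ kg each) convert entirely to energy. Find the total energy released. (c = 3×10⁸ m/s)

Both particles have the same rest mass, so total mass = 2m
E = 2m·c² = 2 × 2.49×10⁻²⁸ × (3×10⁸)²
= 2 × 2.49×10⁻²⁸ × 9×10¹⁶
= 4.482×10⁻¹¹ J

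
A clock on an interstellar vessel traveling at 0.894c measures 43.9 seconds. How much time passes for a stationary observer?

Proper time Δt₀ = 43.9 seconds
γ = 1/√(1 - 0.894²) = 2.232
Δt = γΔt₀ = 2.232 × 43.9 = 97.98 seconds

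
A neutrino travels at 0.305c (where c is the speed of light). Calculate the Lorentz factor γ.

v/c = 0.305, so (v/c)² = 0.093025
1 - (v/c)² = 0.906975
γ = 1/√(0.906975) = 1.050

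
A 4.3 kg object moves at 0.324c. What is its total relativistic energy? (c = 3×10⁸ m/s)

γ = 1/√(1 - 0.324²) = 1.057
mc² = 4.3 × (3×10⁸)² = 3.870×10¹⁷ J
E = γmc² = 1.057 × 3.870×10¹⁷ = 4.091×10¹⁷ J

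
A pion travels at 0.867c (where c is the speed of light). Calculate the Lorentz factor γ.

v/c = 0.867, so (v/c)² = 0.751689
1 - (v/c)² = 0.248311
γ = 1/√(0.248311) = 2.007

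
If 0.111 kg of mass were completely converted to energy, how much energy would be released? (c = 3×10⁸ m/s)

Using E = mc²:
c² = (3×10⁸)² = 9×10¹⁶ m²/s²
E = 0.111 × 9×10¹⁶ = 9.990×10¹⁵ J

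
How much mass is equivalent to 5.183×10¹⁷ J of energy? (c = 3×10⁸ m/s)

From E = mc², we get m = E/c²
c² = (3×10⁸)² = 9×10¹⁶ m²/s²
m = 5.183×10¹⁷ / 9×10¹⁶ = 5.759 kg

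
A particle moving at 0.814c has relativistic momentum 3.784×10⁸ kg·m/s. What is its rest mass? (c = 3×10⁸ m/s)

γ = 1/√(1 - 0.814²) = 1.7216
v = 0.814 × 3×10⁸ = 2.442×10⁸ m/s
m = p/(γv) = 3.784×10⁸/(1.7216 × 2.442×10⁸) = 0.9001 kg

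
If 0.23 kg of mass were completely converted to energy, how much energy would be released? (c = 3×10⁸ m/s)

Using E = mc²:
c² = (3×10⁸)² = 9×10¹⁶ m²/s²
E = 0.23 × 9×10¹⁶ = 2.070×10¹⁶ J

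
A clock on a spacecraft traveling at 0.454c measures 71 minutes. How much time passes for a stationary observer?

Proper time Δt₀ = 71 minutes
γ = 1/√(1 - 0.454²) = 1.12233
Δt = γΔt₀ = 1.12233 × 71 = 79.69 minutes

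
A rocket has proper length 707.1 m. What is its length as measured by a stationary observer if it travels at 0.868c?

Proper length L₀ = 707.1 m
γ = 1/√(1 - 0.868²) = 2.014
L = L₀/γ = 707.1/2.014 = 351.1 m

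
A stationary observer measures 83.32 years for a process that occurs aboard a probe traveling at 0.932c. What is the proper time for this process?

Dilated time Δt = 83.32 years
γ = 1/√(1 - 0.932²) = 2.759
Δt₀ = Δt/γ = 83.32/2.759 = 30.20 years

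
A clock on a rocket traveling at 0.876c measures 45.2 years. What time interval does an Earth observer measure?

Proper time Δt₀ = 45.2 years
γ = 1/√(1 - 0.876²) = 2.0734
Δt = γΔt₀ = 2.0734 × 45.2 = 93.72 years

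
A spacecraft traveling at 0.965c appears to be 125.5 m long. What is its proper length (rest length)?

Contracted length L = 125.5 m
γ = 1/√(1 - 0.965²) = 3.8132
L₀ = γL = 3.8132 × 125.5 = 478.6 m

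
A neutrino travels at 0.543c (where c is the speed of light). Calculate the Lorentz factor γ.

v/c = 0.543, so (v/c)² = 0.294849
1 - (v/c)² = 0.705151
γ = 1/√(0.705151) = 1.191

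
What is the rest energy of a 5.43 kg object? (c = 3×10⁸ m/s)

c² = (3×10⁸)² = 9.000×10¹⁶ m²/s²
E₀ = mc² = 5.43 × 9.000×10¹⁶ = 4.887×10¹⁷ J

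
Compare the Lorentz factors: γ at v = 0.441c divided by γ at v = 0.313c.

γ₁ = 1/√(1 - 0.441²) = 1.114
γ₂ = 1/√(1 - 0.313²) = 1.053
γ₁/γ₂ = 1.114/1.053 = 1.058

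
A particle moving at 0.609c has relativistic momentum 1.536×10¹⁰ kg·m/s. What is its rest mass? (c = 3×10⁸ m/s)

γ = 1/√(1 - 0.609²) = 1.2608
v = 0.609 × 3×10⁸ = 1.827×10⁸ m/s
m = p/(γv) = 1.536×10¹⁰/(1.2608 × 1.827×10⁸) = 66.68 kg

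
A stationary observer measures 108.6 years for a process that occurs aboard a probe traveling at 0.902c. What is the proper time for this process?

Dilated time Δt = 108.6 years
γ = 1/√(1 - 0.902²) = 2.316
Δt₀ = Δt/γ = 108.6/2.316 = 46.89 years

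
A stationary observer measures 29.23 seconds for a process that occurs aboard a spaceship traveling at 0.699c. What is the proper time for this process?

Dilated time Δt = 29.23 seconds
γ = 1/√(1 - 0.699²) = 1.3984
Δt₀ = Δt/γ = 29.23/1.3984 = 20.90 seconds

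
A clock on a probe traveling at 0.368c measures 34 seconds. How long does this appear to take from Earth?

Proper time Δt₀ = 34 seconds
γ = 1/√(1 - 0.368²) = 1.0755
Δt = γΔt₀ = 1.0755 × 34 = 36.57 seconds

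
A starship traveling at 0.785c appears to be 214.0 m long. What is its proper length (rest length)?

Contracted length L = 214.0 m
γ = 1/√(1 - 0.785²) = 1.614
L₀ = γL = 1.614 × 214.0 = 345.4 m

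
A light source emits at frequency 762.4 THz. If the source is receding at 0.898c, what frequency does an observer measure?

β = v/c = 0.898
(1-β)/(1+β) = 0.102/1.898 = 0.05374
Doppler factor = √(0.05374) = 0.2318
f_obs = 762.4 × 0.2318 = 176.7 THz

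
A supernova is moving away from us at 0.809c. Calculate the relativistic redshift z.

β = 0.809
(1+β)/(1-β) = 1.809/0.191 = 9.4712
√(9.4712) = 3.078
z = 3.078 - 1 = 2.078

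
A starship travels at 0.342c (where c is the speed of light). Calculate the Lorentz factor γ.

v/c = 0.342, so (v/c)² = 0.116964
1 - (v/c)² = 0.883036
γ = 1/√(0.883036) = 1.064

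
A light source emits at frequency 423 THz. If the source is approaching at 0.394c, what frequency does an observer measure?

β = v/c = 0.394
(1+β)/(1-β) = 1.394/0.606 = 2.3003
Doppler factor = √(2.3003) = 1.5167
f_obs = 423 × 1.5167 = 641.6 THz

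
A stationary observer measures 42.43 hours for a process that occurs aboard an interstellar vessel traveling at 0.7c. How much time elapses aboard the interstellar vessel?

Dilated time Δt = 42.43 hours
γ = 1/√(1 - 0.7²) = 1.4003
Δt₀ = Δt/γ = 42.43/1.4003 = 30.30 hours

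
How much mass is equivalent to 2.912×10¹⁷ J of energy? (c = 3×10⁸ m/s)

From E = mc², we get m = E/c²
c² = (3×10⁸)² = 9×10¹⁶ m²/s²
m = 2.912×10¹⁷ / 9×10¹⁶ = 3.236 kg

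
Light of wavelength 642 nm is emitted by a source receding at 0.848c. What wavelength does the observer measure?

β = 0.848
Wavelength Doppler factor = √(1.848/0.152) = √(12.16) = 3.487
λ_obs = 642 × 3.487 = 2239 nm (redshift)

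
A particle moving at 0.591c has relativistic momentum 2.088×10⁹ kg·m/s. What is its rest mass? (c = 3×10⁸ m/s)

γ = 1/√(1 - 0.591²) = 1.2397
v = 0.591 × 3×10⁸ = 1.773×10⁸ m/s
m = p/(γv) = 2.088×10⁹/(1.2397 × 1.773×10⁸) = 9.500 kg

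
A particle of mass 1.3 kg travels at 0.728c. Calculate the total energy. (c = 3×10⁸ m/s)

γ = 1/√(1 - 0.728²) = 1.459
mc² = 1.3 × (3×10⁸)² = 1.170×10¹⁷ J
E = γmc² = 1.459 × 1.170×10¹⁷ = 1.707×10¹⁷ J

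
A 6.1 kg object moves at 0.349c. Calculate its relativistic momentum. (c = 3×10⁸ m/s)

γ = 1/√(1 - 0.349²) = 1.067
v = 0.349 × 3×10⁸ = 1.047×10⁸ m/s
p = γmv = 1.067 × 6.1 × 1.047×10⁸ = 6.815×10⁸ kg·m/s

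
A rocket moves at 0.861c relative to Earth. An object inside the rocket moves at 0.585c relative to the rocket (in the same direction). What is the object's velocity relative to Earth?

u = (u' + v)/(1 + u'v/c²)
Numerator: 0.585 + 0.861 = 1.446
Denominator: 1 + 0.503685 = 1.503685
u = 1.446/1.503685 = 0.9616c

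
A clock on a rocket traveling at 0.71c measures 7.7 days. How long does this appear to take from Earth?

Proper time Δt₀ = 7.7 days
γ = 1/√(1 - 0.71²) = 1.420
Δt = γΔt₀ = 1.420 × 7.7 = 10.93 days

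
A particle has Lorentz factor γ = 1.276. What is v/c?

From γ = 1/√(1 - v²/c²):
1/γ² = 1/1.276² = 0.6142
v²/c² = 1 - 0.6142 = 0.3858
v/c = √(0.3858) = 0.6211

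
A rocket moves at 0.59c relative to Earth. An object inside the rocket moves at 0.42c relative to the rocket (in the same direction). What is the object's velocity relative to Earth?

u = (u' + v)/(1 + u'v/c²)
Numerator: 0.42 + 0.59 = 1.01
Denominator: 1 + 0.2478 = 1.2478
u = 1.01/1.2478 = 0.8094c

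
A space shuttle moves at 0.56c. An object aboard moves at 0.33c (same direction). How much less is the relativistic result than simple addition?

Classical: u' + v = 0.33 + 0.56 = 0.89c
Relativistic: u = (0.33 + 0.56)/(1 + 0.1848) = 0.89/1.1848 = 0.7512c
Difference: 0.89 - 0.7512 = 0.1388c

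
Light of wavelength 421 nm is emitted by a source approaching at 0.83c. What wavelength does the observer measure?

β = 0.83
Wavelength Doppler factor = √(0.17/1.83) = √(0.09290) = 0.3048
λ_obs = 421 × 0.3048 = 128.3 nm (blueshift)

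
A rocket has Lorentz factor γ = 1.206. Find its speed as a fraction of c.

From γ = 1/√(1 - v²/c²):
1/γ² = 1/1.206² = 0.68755
v²/c² = 1 - 0.68755 = 0.31245
v/c = √(0.31245) = 0.5590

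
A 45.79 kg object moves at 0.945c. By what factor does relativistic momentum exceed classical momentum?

p_rel = γmv, p_class = mv
Ratio = γ = 1/√(1 - 0.945²) = 3.057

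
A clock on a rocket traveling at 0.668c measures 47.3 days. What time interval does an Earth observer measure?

Proper time Δt₀ = 47.3 days
γ = 1/√(1 - 0.668²) = 1.3438
Δt = γΔt₀ = 1.3438 × 47.3 = 63.56 days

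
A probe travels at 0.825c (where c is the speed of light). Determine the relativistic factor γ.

v/c = 0.825, so (v/c)² = 0.680625
1 - (v/c)² = 0.319375
γ = 1/√(0.319375) = 1.769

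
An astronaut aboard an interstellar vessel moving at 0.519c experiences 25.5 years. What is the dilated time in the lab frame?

Proper time Δt₀ = 25.5 years
γ = 1/√(1 - 0.519²) = 1.1699
Δt = γΔt₀ = 1.1699 × 25.5 = 29.83 years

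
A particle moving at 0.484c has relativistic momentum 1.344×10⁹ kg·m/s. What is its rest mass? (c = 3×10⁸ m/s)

γ = 1/√(1 - 0.484²) = 1.1428
v = 0.484 × 3×10⁸ = 1.452×10⁸ m/s
m = p/(γv) = 1.344×10⁹/(1.1428 × 1.452×10⁸) = 8.100 kg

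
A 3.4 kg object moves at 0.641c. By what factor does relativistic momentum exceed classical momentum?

p_rel = γmv, p_class = mv
Ratio = γ = 1/√(1 - 0.641²) = 1.303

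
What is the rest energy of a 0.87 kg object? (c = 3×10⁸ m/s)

c² = (3×10⁸)² = 9.000×10¹⁶ m²/s²
E₀ = mc² = 0.87 × 9.000×10¹⁶ = 7.830×10¹⁶ J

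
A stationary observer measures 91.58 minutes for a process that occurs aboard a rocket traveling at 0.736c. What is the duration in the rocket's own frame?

Dilated time Δt = 91.58 minutes
γ = 1/√(1 - 0.736²) = 1.477
Δt₀ = Δt/γ = 91.58/1.477 = 62.00 minutes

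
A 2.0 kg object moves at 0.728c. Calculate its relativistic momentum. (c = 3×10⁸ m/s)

γ = 1/√(1 - 0.728²) = 1.4586
v = 0.728 × 3×10⁸ = 2.184×10⁸ m/s
p = γmv = 1.4586 × 2.0 × 2.184×10⁸ = 6.371×10⁸ kg·m/s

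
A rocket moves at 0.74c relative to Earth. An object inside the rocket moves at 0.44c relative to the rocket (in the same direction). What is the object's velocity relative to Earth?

u = (u' + v)/(1 + u'v/c²)
Numerator: 0.44 + 0.74 = 1.18
Denominator: 1 + 0.3256 = 1.3256
u = 1.18/1.3256 = 0.8902c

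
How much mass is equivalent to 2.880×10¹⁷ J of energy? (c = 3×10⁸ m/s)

From E = mc², we get m = E/c²
c² = (3×10⁸)² = 9×10¹⁶ m²/s²
m = 2.880×10¹⁷ / 9×10¹⁶ = 3.200 kg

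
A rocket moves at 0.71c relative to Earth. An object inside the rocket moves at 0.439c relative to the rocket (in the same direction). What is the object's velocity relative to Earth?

u = (u' + v)/(1 + u'v/c²)
Numerator: 0.439 + 0.71 = 1.149
Denominator: 1 + 0.31169 = 1.31169
u = 1.149/1.31169 = 0.8760c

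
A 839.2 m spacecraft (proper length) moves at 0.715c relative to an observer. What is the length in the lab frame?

Proper length L₀ = 839.2 m
γ = 1/√(1 - 0.715²) = 1.4304
L = L₀/γ = 839.2/1.4304 = 586.7 m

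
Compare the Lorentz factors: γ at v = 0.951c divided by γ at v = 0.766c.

γ₁ = 1/√(1 - 0.951²) = 3.2342
γ₂ = 1/√(1 - 0.766²) = 1.5556
γ₁/γ₂ = 3.2342/1.5556 = 2.079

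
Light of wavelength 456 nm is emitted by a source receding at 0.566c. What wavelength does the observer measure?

β = 0.566
Wavelength Doppler factor = √(1.566/0.434) = √(3.6083) = 1.8996
λ_obs = 456 × 1.8996 = 866.2 nm (redshift)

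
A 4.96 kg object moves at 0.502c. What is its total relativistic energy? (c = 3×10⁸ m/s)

γ = 1/√(1 - 0.502²) = 1.1562
mc² = 4.96 × (3×10⁸)² = 4.464×10¹⁷ J
E = γmc² = 1.1562 × 4.464×10¹⁷ = 5.161×10¹⁷ J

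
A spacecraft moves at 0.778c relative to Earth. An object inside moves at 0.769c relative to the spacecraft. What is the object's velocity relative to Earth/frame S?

u = (u' + v)/(1 + u'v/c²)
Numerator: 0.769 + 0.778 = 1.547
Denominator: 1 + 0.598282 = 1.598282
u = 1.547/1.598282 = 0.9679c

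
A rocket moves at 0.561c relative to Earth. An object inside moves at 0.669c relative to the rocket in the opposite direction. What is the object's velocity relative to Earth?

Object's velocity in rocket frame is u' = -0.669c
u = (u' + v)/(1 + u'v/c²) = (v - 0.669)/(1 - 0.669·v/c²)
Numerator: 0.561 - 0.669 = -0.108
Denominator: 1 - 0.375309 = 0.624691
u = -0.108/0.624691 = -0.1729c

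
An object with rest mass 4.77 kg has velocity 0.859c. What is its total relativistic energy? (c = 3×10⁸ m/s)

γ = 1/√(1 - 0.859²) = 1.9532
mc² = 4.77 × (3×10⁸)² = 4.293×10¹⁷ J
E = γmc² = 1.9532 × 4.293×10¹⁷ = 8.385×10¹⁷ J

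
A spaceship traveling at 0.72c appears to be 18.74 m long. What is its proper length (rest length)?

Contracted length L = 18.74 m
γ = 1/√(1 - 0.72²) = 1.441
L₀ = γL = 1.441 × 18.74 = 27.00 m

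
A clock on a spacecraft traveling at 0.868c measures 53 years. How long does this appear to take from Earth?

Proper time Δt₀ = 53 years
γ = 1/√(1 - 0.868²) = 2.014
Δt = γΔt₀ = 2.014 × 53 = 106.7 years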